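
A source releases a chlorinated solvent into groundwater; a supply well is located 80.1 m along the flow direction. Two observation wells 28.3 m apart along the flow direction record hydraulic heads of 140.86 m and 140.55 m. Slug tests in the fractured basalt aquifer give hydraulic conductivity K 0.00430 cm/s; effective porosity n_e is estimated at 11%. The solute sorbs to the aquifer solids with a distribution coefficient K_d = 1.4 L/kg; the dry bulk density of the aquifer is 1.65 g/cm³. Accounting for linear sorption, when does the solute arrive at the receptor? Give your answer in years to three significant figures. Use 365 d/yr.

Hydraulic gradient i = (140.86 − 140.55) / 28.3 = 0.31 / 28.3 = 0.01095
K = 0.00430 cm/s × 864 = 3.715 m/d
Darcy flux q = K·i = 3.715 × 0.01095 = 0.04070 m/d
Seepage velocity v = q / n = 0.04070 / 0.11 = 0.3700 m/d
Retardation R = 1 + ρ_b·K_d/n = 1 + 1.65×1.4/0.11 = 22.00
Contaminant velocity v_c = v/R = 0.3700/22.00 = 0.01682 m/d
t = L/v_c = 80.1/0.01682 = 4763 d
   = 4763/365 = 13.0 yr

13.0 years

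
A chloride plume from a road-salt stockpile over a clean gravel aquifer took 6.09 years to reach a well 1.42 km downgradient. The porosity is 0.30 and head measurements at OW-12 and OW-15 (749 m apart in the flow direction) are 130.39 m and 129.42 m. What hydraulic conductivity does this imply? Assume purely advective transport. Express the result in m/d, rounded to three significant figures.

Hydraulic gradient i = (130.39 − 129.42) / 749 = 0.97 / 749 = 0.001295
t = 6.09 years = 2223 d
L = 1.42 km = 1420 m
v = L / t = 1420 / 2223 = 0.6388 m/d
K = v · n / i = 0.6388 × 0.30 / 0.001295 = 148 m/d

148 m/d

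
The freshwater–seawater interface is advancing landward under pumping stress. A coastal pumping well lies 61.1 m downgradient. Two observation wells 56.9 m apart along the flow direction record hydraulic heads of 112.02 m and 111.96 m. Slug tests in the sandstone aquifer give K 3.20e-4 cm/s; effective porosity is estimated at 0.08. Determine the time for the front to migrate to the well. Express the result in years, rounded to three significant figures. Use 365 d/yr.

45.9 years

Hydraulic gradient i = (112.02 − 111.96) / 56.9 = 0.06 / 56.9 = 0.001054
K = 3.20e-4 cm/s × 864 = 0.2765 m/d
Specific discharge q = 0.2765 × 0.001054 = 2.915e-4 m/d
v = Ki/n = 0.2765·0.001054/0.08 = 0.003644 m/d
t = L / v = 61.1 / 0.003644 = 16770 d
   = 16770 / 365 = 45.9 yr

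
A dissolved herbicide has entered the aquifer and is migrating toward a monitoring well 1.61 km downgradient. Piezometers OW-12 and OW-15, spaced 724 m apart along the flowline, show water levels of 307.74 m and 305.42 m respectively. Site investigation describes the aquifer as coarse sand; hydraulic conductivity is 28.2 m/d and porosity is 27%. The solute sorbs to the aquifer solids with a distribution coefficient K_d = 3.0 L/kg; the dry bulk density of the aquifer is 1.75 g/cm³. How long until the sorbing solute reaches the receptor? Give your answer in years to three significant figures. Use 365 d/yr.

Hydraulic gradient i = (307.74 − 305.42) / 724 = 2.32 / 724 = 0.003204
Specific discharge q = 28.2 × 0.003204 = 0.09036 m/d
v_s = q/n_e = 0.09036/0.27 = 0.3347 m/d
Retardation R = 1 + ρ_b·K_d/n = 1 + 1.75×3.0/0.27 = 20.44
Contaminant velocity v_c = v/R = 0.3347/20.44 = 0.01637 m/d
L = 1.61 km = 1610 m
t = L/v_c = 1610/0.01637 = 98350 d
   = 98350/365 = 269 yr

269 years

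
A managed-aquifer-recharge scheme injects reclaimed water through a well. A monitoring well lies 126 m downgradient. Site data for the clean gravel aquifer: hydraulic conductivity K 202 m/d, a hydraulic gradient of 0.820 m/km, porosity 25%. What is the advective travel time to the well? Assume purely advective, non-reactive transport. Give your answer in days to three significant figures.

190 days

Specific discharge q = 202 × 8.2e-4 = 0.1656 m/d
Seepage velocity v = q / n = 0.1656 / 0.25 = 0.6626 m/d
t = L / v = 126 / 0.6626 = 190.2 d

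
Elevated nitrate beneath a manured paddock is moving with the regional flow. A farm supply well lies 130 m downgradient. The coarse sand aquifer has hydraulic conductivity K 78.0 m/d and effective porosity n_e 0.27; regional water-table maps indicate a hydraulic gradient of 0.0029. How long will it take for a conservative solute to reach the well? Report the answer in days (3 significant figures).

155 days

Darcy flux q = K·i = 78.0 × 0.0029 = 0.2262 m/d
Average linear velocity = 0.2262 / 0.27 = 0.8378 m/d
t = L / v = 130 / 0.8378 = 155.2 d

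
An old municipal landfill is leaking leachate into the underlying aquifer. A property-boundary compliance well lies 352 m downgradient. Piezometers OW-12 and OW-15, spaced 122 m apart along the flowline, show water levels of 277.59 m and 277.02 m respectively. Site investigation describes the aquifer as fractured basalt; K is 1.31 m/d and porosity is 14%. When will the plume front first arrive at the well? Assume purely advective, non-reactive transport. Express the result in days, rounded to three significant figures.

Hydraulic gradient i = (277.59 − 277.02) / 122 = 0.57 / 122 = 0.004672
Specific discharge q = 1.31 × 0.004672 = 0.006120 m/d
Seepage velocity v = q / n = 0.006120 / 0.14 = 0.04372 m/d
t = L / v = 352 / 0.04372 = 8052 d

8050 days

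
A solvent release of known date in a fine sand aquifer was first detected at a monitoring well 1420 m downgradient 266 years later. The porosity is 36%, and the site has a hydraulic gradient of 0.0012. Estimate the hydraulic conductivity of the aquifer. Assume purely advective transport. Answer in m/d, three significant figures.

t = 266 years = 97090 d
v = L / t = 1420 / 97090 = 0.01463 m/d
K = v · n / i = 0.01463 × 0.36 / 0.0012 = 4.39 m/d

4.39 m/d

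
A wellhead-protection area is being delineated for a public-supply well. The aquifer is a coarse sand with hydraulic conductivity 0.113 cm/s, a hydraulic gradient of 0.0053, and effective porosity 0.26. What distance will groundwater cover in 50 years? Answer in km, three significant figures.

36.3 km

K = 0.113 cm/s × 864 = 97.63 m/d
q = Ki = 97.63 × 0.0053 = 0.5174 m/d
Average linear velocity = 0.5174 / 0.26 = 1.990 m/d
T = 50 yr × 365 = 18250 d
L = v × T = 1.990 × 18250 = 36320 m
   = 36.3 km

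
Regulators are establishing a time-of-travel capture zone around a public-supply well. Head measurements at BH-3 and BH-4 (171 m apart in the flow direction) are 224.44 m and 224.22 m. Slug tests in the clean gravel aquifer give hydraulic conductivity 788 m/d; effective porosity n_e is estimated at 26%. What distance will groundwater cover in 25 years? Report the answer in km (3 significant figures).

35.6 km

Hydraulic gradient i = (224.44 − 224.22) / 171 = 0.22 / 171 = 0.001287
q = Ki = 788 × 0.001287 = 1.014 m/d
v_s = q/n_e = 1.014/0.26 = 3.899 m/d
T = 25 yr × 365 = 9125 d
L = v × T = 3.899 × 9125 = 35580 m
   = 35.6 km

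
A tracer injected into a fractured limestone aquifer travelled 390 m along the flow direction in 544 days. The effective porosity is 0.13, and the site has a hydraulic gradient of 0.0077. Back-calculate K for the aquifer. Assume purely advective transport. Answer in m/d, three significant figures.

v = L / t = 390 / 544 = 0.7169 m/d
K = v · n / i = 0.7169 × 0.13 / 0.0077 = 12.1 m/d

12.1 m/d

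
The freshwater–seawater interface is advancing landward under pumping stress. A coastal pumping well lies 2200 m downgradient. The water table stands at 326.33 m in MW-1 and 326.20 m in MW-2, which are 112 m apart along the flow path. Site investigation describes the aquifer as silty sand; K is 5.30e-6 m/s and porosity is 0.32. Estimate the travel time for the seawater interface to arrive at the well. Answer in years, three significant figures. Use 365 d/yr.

Hydraulic gradient i = (326.33 − 326.20) / 112 = 0.13 / 112 = 0.001161
K = 5.30e-6 m/s × 86400 s/d = 0.4579 m/d
Specific discharge q = 0.4579 × 0.001161 = 5.315e-4 m/d
v_s = q/n_e = 5.315e-4/0.32 = 0.001661 m/d
t = L / v = 2200 / 0.001661 = 1.325e6 d
   = 1.325e6 / 365 = 3630 yr

3630 years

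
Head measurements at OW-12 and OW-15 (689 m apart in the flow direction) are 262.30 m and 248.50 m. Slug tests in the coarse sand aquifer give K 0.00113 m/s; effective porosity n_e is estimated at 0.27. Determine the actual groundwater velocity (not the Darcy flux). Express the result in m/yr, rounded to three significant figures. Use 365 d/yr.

2640 m/yr

Hydraulic gradient i = (262.30 − 248.50) / 689 = 13.80 / 689 = 0.02003
K = 0.00113 m/s × 86400 s/d = 97.63 m/d
q = Ki = 97.63 × 0.02003 = 1.955 m/d
v_s = q/n_e = 1.955/0.27 = 7.242 m/d
   = 7.242 × 365 = 2640 m/yr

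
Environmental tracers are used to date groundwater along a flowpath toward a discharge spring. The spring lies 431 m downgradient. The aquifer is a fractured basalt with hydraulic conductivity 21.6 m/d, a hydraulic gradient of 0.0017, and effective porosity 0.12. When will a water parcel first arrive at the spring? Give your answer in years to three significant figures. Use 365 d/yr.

3.86 years

q = Ki = 21.6 × 0.0017 = 0.03672 m/d
Seepage velocity v = q / n = 0.03672 / 0.12 = 0.3060 m/d
t = L / v = 431 / 0.3060 = 1408 d
   = 1408 / 365 = 3.86 yr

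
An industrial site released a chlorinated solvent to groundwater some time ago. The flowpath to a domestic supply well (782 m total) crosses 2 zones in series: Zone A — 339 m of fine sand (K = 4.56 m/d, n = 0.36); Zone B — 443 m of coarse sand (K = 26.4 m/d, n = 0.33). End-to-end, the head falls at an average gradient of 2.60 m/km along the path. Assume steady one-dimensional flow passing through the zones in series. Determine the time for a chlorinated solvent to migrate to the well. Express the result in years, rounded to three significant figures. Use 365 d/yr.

32.9 years

For zones in series the flux q is common to all zones; the equivalent conductivity is the harmonic (thickness-weighted) mean, K_eq = L_total / Σ(L_j/K_j).
Σ(L/K) = 339/4.56 + 443/26.4 = 74.34 + 16.78 = 91.12 d
K_eq = L_total / Σ(L/K) = 782 / 91.12 = 8.582 m/d
q = K_eq · i = 8.582 × 0.0026 = 0.02231 m/d (same in every zone)
Zone A: v = q/n = 0.02231/0.36 = 0.06198 m/d → t_A = 339/0.06198 = 5469 d
Zone B: v = q/n = 0.02231/0.33 = 0.06761 m/d → t_B = 443/0.06761 = 6552 d
Total t = 5469 + 6552 = 12020 d
   = 12020 / 365 = 32.9 yr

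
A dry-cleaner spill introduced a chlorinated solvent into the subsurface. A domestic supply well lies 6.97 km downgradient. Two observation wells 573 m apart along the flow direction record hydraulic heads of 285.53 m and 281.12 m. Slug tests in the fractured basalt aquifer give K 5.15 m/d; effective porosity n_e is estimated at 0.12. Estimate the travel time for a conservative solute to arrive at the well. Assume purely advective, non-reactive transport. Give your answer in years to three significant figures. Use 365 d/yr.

57.8 years

Hydraulic gradient i = (285.53 − 281.12) / 573 = 4.41 / 573 = 0.007696
q = Ki = 5.15 × 0.007696 = 0.03964 m/d
v_s = q/n_e = 0.03964/0.12 = 0.3303 m/d
L = 6.97 km = 6970 m
t = L / v = 6970 / 0.3303 = 21100 d
   = 21100 / 365 = 57.8 yr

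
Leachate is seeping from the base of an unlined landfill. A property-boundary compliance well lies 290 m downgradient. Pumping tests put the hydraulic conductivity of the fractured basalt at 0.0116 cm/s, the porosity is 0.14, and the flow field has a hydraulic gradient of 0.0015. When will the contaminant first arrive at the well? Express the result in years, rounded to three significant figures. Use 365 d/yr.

K = 0.0116 cm/s × 864 = 10.02 m/d
Specific discharge q = 10.02 × 0.0015 = 0.01503 m/d
Seepage velocity v = q / n = 0.01503 / 0.14 = 0.1074 m/d
t = L / v = 290 / 0.1074 = 2701 d
   = 2701 / 365 = 7.40 yr

7.40 years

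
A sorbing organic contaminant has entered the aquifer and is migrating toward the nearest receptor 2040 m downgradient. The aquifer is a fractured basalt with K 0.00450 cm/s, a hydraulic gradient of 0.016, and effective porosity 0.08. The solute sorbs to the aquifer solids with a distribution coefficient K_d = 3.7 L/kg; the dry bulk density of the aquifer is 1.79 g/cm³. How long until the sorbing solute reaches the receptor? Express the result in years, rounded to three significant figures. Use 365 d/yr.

K = 0.00450 cm/s × 864 = 3.888 m/d
Specific discharge q = 3.888 × 0.016 = 0.06221 m/d
Average linear velocity = 0.06221 / 0.08 = 0.7776 m/d
Retardation R = 1 + ρ_b·K_d/n = 1 + 1.79×3.7/0.08 = 83.79
Contaminant velocity v_c = v/R = 0.7776/83.79 = 0.009281 m/d
t = L/v_c = 2040/0.009281 = 219800 d
   = 219800/365 = 602 yr

602 years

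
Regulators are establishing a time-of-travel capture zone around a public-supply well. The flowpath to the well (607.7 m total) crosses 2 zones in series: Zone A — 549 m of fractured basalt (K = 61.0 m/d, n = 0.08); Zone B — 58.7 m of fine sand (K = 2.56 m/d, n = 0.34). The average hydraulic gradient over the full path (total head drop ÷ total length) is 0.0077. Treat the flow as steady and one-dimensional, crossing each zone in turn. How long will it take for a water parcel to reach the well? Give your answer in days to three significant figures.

436 days

For zones in series the flux q is common to all zones; the equivalent conductivity is the harmonic (thickness-weighted) mean, K_eq = L_total / Σ(L_j/K_j).
Σ(L/K) = 549/61.0 + 58.7/2.56 = 9.000 + 22.93 = 31.93 d
K_eq = L_total / Σ(L/K) = 607.7 / 31.93 = 19.03 m/d
q = K_eq · i = 19.03 × 0.0077 = 0.1465 m/d (same in every zone)
Zone A: v = q/n = 0.1465/0.08 = 1.832 m/d → t_A = 549/1.832 = 299.7 d
Zone B: v = q/n = 0.1465/0.34 = 0.4310 m/d → t_B = 58.7/0.4310 = 136.2 d
Total t = 299.7 + 136.2 = 435.9 d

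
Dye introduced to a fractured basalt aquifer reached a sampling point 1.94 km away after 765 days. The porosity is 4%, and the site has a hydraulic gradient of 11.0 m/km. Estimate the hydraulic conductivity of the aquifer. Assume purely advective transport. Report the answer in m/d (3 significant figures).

L = 1.94 km = 1940 m
v = L / t = 1940 / 765 = 2.536 m/d
K = v · n / i = 2.536 × 0.04 / 0.011 = 9.22 m/d

9.22 m/d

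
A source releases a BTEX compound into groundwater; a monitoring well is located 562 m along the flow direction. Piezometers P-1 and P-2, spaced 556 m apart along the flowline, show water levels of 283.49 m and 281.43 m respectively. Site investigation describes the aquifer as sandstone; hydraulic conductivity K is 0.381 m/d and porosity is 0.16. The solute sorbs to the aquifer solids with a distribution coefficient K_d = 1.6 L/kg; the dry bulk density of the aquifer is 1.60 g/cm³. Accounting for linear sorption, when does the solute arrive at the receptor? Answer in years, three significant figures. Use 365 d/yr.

2970 years

Hydraulic gradient i = (283.49 − 281.43) / 556 = 2.06 / 556 = 0.003705
Darcy flux q = K·i = 0.381 × 0.003705 = 0.001412 m/d
Average linear velocity = 0.001412 / 0.16 = 0.008823 m/d
Retardation R = 1 + ρ_b·K_d/n = 1 + 1.60×1.6/0.16 = 17.00
Contaminant velocity v_c = v/R = 0.008823/17.00 = 5.190e-4 m/d
t = L/v_c = 562/5.190e-4 = 1.083e6 d
   = 1.083e6/365 = 2970 yr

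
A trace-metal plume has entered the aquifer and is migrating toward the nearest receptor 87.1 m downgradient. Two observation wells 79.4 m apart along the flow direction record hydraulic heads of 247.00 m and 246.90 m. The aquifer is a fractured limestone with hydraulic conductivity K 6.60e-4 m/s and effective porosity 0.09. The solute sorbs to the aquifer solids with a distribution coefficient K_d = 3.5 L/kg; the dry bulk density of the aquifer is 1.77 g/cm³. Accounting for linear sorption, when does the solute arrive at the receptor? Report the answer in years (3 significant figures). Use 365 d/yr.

Hydraulic gradient i = (247.00 − 246.90) / 79.4 = 0.10 / 79.4 = 0.001259
K = 6.60e-4 m/s × 86400 s/d = 57.02 m/d
Darcy flux q = K·i = 57.02 × 0.001259 = 0.07182 m/d
Average linear velocity = 0.07182 / 0.09 = 0.7980 m/d
Retardation R = 1 + ρ_b·K_d/n = 1 + 1.77×3.5/0.09 = 69.83
Contaminant velocity v_c = v/R = 0.7980/69.83 = 0.01143 m/d
t = L/v_c = 87.1/0.01143 = 7622 d
   = 7622/365 = 20.9 yr

20.9 years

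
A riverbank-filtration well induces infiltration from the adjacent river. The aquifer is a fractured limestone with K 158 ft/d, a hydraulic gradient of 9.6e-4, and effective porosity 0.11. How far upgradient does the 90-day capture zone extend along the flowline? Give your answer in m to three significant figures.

37.8 m

K = 158 ft/d × 0.3048 = 48.16 m/d
Darcy flux q = K·i = 48.16 × 9.6e-4 = 0.04623 m/d
v_s = q/n_e = 0.04623/0.11 = 0.4203 m/d
L = v × T = 0.4203 × 90 = 37.83 m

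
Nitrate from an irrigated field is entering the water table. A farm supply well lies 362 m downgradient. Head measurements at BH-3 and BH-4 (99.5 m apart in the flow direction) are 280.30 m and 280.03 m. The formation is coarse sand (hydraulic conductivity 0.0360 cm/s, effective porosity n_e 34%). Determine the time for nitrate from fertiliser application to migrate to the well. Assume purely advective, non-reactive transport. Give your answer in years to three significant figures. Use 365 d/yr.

4.00 years

Hydraulic gradient i = (280.30 − 280.03) / 99.5 = 0.27 / 99.5 = 0.002714
K = 0.0360 cm/s × 864 = 31.10 m/d
Specific discharge q = 31.10 × 0.002714 = 0.08440 m/d
Seepage velocity v = q / n = 0.08440 / 0.34 = 0.2482 m/d
t = L / v = 362 / 0.2482 = 1458 d
   = 1458 / 365 = 4.00 yr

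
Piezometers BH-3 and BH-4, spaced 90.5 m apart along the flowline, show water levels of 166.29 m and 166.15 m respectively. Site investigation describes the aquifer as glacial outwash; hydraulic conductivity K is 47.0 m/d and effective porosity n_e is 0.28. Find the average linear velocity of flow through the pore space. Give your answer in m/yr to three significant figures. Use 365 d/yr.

Hydraulic gradient i = (166.29 − 166.15) / 90.5 = 0.14 / 90.5 = 0.001547
q = Ki = 47.0 × 0.001547 = 0.07271 m/d
v_s = q/n_e = 0.07271/0.28 = 0.2597 m/d
   = 0.2597 × 365 = 94.8 m/yr

94.8 m/yr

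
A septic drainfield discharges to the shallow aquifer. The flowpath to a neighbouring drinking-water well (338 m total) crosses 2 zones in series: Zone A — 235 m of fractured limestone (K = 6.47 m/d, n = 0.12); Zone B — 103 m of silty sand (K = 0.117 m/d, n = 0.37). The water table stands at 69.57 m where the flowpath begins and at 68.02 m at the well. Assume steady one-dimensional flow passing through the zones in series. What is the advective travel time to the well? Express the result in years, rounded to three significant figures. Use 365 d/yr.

107 years

Total head drop ΔH = 69.57 − 68.02 = 1.55 m
Continuity: the same q passes through each zone, so ΔH = q·Σ(L_j/K_j) — the zones act as resistances in series.
Σ(L/K) = 235/6.47 + 103/0.117 = 36.32 + 880.3 = 916.7 d
q = ΔH / Σ(L/K) = 1.55 / 916.7 = 0.001691 m/d (same in every zone)
Zone A: v = q/n = 0.001691/0.12 = 0.01409 m/d → t_A = 235/0.01409 = 16680 d
Zone B: v = q/n = 0.001691/0.37 = 0.004570 m/d → t_B = 103/0.004570 = 22540 d
Total t = 16680 + 22540 = 39220 d
   = 39220 / 365 = 107 yr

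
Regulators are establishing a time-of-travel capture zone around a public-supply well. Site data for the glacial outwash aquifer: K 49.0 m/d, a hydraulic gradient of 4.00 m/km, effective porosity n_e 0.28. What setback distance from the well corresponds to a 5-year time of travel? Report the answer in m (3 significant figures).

q = Ki = 49.0 × 0.0040 = 0.1960 m/d
Average linear velocity = 0.1960 / 0.28 = 0.7000 m/d
T = 5 yr × 365 = 1825 d
L = v × T = 0.7000 × 1825 = 1278 m

1280 m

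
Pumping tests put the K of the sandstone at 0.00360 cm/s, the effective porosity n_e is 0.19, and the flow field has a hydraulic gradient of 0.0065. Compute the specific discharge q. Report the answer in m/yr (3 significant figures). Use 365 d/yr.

7.38 m/yr

K = 0.00360 cm/s × 864 = 3.110 m/d
Darcy flux q = K·i = 3.110 × 0.0065 = 0.02022 m/d
   = 0.02022 × 365 = 7.38 m/yr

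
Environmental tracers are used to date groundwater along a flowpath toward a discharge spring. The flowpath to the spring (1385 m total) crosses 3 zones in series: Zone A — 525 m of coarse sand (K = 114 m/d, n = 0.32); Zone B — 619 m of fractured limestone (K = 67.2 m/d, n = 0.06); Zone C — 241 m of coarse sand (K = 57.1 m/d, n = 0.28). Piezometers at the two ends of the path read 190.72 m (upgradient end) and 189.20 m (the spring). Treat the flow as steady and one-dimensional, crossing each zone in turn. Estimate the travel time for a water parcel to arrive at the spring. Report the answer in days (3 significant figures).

Total head drop ΔH = 190.72 − 189.20 = 1.52 m
Continuity: the same q passes through each zone, so ΔH = q·Σ(L_j/K_j) — the zones act as resistances in series.
Σ(L/K) = 525/114 + 619/67.2 + 241/57.1 = 4.605 + 9.211 + 4.221 = 18.04 d
q = ΔH / Σ(L/K) = 1.52 / 18.04 = 0.08427 m/d (same in every zone)
Zone A: v = q/n = 0.08427/0.32 = 0.2633 m/d → t_A = 525/0.2633 = 1994 d
Zone B: v = q/n = 0.08427/0.06 = 1.405 m/d → t_B = 619/1.405 = 440.7 d
Zone C: v = q/n = 0.08427/0.28 = 0.3010 m/d → t_C = 241/0.3010 = 800.8 d
Total t = 1994 + 440.7 + 800.8 = 3235 d

3240 days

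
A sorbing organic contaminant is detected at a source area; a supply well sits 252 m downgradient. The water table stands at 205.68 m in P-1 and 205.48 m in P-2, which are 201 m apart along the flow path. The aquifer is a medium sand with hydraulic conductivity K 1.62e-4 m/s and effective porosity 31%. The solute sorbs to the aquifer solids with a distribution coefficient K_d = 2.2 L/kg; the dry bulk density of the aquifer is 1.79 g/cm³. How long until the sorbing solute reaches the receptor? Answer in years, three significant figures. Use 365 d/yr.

Hydraulic gradient i = (205.68 − 205.48) / 201 = 0.20 / 201 = 9.950e-4
K = 1.62e-4 m/s × 86400 s/d = 14.00 m/d
Darcy flux q = K·i = 14.00 × 9.950e-4 = 0.01393 m/d
v_s = q/n_e = 0.01393/0.31 = 0.04493 m/d
Retardation R = 1 + ρ_b·K_d/n = 1 + 1.79×2.2/0.31 = 13.70
Contaminant velocity v_c = v/R = 0.04493/13.70 = 0.003279 m/d
t = L/v_c = 252/0.003279 = 76860 d
   = 76860/365 = 211 yr

211 years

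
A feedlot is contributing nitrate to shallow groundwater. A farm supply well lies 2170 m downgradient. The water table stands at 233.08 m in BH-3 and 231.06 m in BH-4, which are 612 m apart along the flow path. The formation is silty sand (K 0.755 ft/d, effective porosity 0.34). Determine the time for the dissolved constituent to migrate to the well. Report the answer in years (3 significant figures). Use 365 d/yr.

Hydraulic gradient i = (233.08 − 231.06) / 612 = 2.02 / 612 = 0.003301
K = 0.755 ft/d × 0.3048 = 0.2301 m/d
Darcy flux q = K·i = 0.2301 × 0.003301 = 7.596e-4 m/d
v = Ki/n = 0.2301·0.003301/0.34 = 0.002234 m/d
t = L / v = 2170 / 0.002234 = 971400 d
   = 971400 / 365 = 2660 yr

2660 years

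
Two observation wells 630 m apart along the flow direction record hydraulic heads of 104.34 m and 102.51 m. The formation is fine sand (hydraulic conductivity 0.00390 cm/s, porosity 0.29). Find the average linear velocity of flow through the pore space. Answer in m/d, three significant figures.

Hydraulic gradient i = (104.34 − 102.51) / 630 = 1.83 / 630 = 0.002905
K = 0.00390 cm/s × 864 = 3.370 m/d
Darcy flux q = K·i = 3.370 × 0.002905 = 0.009788 m/d
v_s = q/n_e = 0.009788/0.29 = 0.03375 m/d

0.0338 m/d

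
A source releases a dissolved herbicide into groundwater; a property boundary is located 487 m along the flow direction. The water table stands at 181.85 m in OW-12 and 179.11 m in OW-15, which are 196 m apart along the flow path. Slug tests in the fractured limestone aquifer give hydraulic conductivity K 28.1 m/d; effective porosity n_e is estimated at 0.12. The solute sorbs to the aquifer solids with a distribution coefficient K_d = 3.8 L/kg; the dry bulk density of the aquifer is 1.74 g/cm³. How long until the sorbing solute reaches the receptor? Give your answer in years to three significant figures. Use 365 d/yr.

Hydraulic gradient i = (181.85 − 179.11) / 196 = 2.74 / 196 = 0.01398
Darcy flux q = K·i = 28.1 × 0.01398 = 0.3928 m/d
Average linear velocity = 0.3928 / 0.12 = 3.274 m/d
Retardation R = 1 + ρ_b·K_d/n = 1 + 1.74×3.8/0.12 = 56.10
Contaminant velocity v_c = v/R = 3.274/56.10 = 0.05835 m/d
t = L/v_c = 487/0.05835 = 8346 d
   = 8346/365 = 22.9 yr

22.9 years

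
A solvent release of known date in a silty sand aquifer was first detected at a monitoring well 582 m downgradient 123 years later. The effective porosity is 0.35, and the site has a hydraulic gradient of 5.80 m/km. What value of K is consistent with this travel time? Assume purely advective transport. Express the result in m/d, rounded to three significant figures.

t = 123 years = 44900 d
v = L / t = 582 / 44900 = 0.01296 m/d
K = v · n / i = 0.01296 × 0.35 / 0.0058 = 0.782 m/d

0.782 m/d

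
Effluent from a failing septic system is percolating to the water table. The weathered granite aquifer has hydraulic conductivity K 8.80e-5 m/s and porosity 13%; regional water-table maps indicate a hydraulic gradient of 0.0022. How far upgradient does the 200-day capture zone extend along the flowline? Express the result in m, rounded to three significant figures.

K = 8.80e-5 m/s × 86400 s/d = 7.603 m/d
q = Ki = 7.603 × 0.0022 = 0.01673 m/d
Seepage velocity v = q / n = 0.01673 / 0.13 = 0.1287 m/d
L = v × T = 0.1287 × 200 = 25.73 m

25.7 m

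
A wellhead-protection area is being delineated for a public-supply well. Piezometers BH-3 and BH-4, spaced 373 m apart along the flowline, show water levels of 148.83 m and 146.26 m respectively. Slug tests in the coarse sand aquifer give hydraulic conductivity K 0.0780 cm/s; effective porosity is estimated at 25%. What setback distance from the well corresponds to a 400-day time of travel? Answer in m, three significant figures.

Hydraulic gradient i = (148.83 − 146.26) / 373 = 2.57 / 373 = 0.006890
K = 0.0780 cm/s × 864 = 67.39 m/d
Specific discharge q = 67.39 × 0.006890 = 0.4643 m/d
Average linear velocity = 0.4643 / 0.25 = 1.857 m/d
L = v × T = 1.857 × 400 = 742.9 m

743 m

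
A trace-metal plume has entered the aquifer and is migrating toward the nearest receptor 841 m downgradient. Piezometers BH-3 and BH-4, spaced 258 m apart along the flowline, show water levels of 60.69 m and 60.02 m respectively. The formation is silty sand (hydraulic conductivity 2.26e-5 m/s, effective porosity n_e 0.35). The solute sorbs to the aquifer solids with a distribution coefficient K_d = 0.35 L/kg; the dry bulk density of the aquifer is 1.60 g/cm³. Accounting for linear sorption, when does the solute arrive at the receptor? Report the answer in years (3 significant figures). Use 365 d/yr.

413 years

Hydraulic gradient i = (60.69 − 60.02) / 258 = 0.67 / 258 = 0.002597
K = 2.26e-5 m/s × 86400 s/d = 1.953 m/d
Specific discharge q = 1.953 × 0.002597 = 0.005071 m/d
Seepage velocity v = q / n = 0.005071 / 0.35 = 0.01449 m/d
Retardation R = 1 + ρ_b·K_d/n = 1 + 1.60×0.35/0.35 = 2.600
Contaminant velocity v_c = v/R = 0.01449/2.600 = 0.005572 m/d
t = L/v_c = 841/0.005572 = 150900 d
   = 150900/365 = 413 yr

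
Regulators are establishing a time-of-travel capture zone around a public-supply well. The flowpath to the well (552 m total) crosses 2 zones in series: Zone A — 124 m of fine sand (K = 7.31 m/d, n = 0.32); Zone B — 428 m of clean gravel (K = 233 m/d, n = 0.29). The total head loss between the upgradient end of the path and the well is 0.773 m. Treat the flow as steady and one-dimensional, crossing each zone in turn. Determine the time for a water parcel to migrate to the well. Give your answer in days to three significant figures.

3980 days

Steady 1-D flow in series ⇒ the Darcy flux q is identical in every zone and the zone head losses add (resistances L/K in series).
Σ(L/K) = 124/7.31 + 428/233 = 16.96 + 1.837 = 18.80 d
q = ΔH / Σ(L/K) = 0.773 / 18.80 = 0.04112 m/d (same in every zone)
Zone A: v = q/n = 0.04112/0.32 = 0.1285 m/d → t_A = 124/0.1285 = 965.0 d
Zone B: v = q/n = 0.04112/0.29 = 0.1418 m/d → t_B = 428/0.1418 = 3019 d
Total t = 965.0 + 3019 = 3984 d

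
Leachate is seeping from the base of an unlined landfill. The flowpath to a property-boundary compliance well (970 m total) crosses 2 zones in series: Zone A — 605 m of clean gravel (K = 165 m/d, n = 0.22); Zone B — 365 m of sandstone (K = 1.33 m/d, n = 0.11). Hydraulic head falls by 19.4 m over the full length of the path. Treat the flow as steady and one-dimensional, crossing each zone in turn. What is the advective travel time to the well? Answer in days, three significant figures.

2480 days

Continuity: the same q passes through each zone, so ΔH = q·Σ(L_j/K_j) — the zones act as resistances in series.
Σ(L/K) = 605/165 + 365/1.33 = 3.667 + 274.4 = 278.1 d
q = ΔH / Σ(L/K) = 19.4 / 278.1 = 0.06976 m/d (same in every zone)
Zone A: v = q/n = 0.06976/0.22 = 0.3171 m/d → t_A = 605/0.3171 = 1908 d
Zone B: v = q/n = 0.06976/0.11 = 0.6342 m/d → t_B = 365/0.6342 = 575.6 d
Total t = 1908 + 575.6 = 2484 d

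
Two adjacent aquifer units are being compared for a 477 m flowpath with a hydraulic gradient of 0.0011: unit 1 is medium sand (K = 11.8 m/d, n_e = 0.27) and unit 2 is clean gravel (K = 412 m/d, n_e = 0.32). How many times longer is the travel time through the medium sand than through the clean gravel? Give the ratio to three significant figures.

29.5

Unit 1 (medium sand): v = 11.8×0.0011/0.27 = 0.04807 m/d, t = 477/0.04807 = 9922 d
Unit 2 (clean gravel): v = 412×0.0011/0.32 = 1.416 m/d, t = 477/1.416 = 336.8 d
t(medium sand) / t(clean gravel) = 9922/336.8 = 29.5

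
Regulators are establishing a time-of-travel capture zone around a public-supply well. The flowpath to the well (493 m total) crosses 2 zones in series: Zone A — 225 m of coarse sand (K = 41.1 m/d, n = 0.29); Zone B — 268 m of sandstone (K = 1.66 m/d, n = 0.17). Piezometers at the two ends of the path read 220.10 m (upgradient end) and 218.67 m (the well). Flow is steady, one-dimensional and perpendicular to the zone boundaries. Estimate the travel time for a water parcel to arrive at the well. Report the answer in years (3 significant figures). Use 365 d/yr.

Total head drop ΔH = 220.10 − 218.67 = 1.43 m
Continuity: the same q passes through each zone, so ΔH = q·Σ(L_j/K_j) — the zones act as resistances in series.
Σ(L/K) = 225/41.1 + 268/1.66 = 5.474 + 161.4 = 166.9 d
q = ΔH / Σ(L/K) = 1.43 / 166.9 = 0.008567 m/d (same in every zone)
Zone A: v = q/n = 0.008567/0.29 = 0.02954 m/d → t_A = 225/0.02954 = 7616 d
Zone B: v = q/n = 0.008567/0.17 = 0.05039 m/d → t_B = 268/0.05039 = 5318 d
Total t = 7616 + 5318 = 12930 d
   = 12930 / 365 = 35.4 yr

35.4 years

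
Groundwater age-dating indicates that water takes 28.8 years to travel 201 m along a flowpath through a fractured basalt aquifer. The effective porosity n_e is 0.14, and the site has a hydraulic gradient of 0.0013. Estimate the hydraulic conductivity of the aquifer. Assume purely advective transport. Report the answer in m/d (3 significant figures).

t = 28.8 years = 10510 d
v = L / t = 201 / 10510 = 0.01912 m/d
K = v · n / i = 0.01912 × 0.14 / 0.0013 = 2.06 m/d

2.06 m/d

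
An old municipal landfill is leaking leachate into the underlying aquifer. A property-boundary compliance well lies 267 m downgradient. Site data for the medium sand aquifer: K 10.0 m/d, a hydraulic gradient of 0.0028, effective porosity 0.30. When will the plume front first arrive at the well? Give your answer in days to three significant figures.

q = Ki = 10.0 × 0.0028 = 0.02800 m/d
Average linear velocity = 0.02800 / 0.30 = 0.09333 m/d
t = L / v = 267 / 0.09333 = 2861 d

2860 days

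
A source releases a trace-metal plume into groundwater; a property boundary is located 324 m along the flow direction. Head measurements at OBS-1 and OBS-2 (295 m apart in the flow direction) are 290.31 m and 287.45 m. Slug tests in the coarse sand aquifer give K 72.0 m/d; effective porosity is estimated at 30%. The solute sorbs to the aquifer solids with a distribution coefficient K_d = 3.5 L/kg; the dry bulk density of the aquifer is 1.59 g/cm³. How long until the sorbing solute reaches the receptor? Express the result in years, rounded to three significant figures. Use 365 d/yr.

Hydraulic gradient i = (290.31 − 287.45) / 295 = 2.86 / 295 = 0.009695
Darcy flux q = K·i = 72.0 × 0.009695 = 0.6980 m/d
v = Ki/n = 72.0·0.009695/0.30 = 2.327 m/d
Retardation R = 1 + ρ_b·K_d/n = 1 + 1.59×3.5/0.30 = 19.55
Contaminant velocity v_c = v/R = 2.327/19.55 = 0.1190 m/d
t = L/v_c = 324/0.1190 = 2722 d
   = 2722/365 = 7.46 yr

7.46 years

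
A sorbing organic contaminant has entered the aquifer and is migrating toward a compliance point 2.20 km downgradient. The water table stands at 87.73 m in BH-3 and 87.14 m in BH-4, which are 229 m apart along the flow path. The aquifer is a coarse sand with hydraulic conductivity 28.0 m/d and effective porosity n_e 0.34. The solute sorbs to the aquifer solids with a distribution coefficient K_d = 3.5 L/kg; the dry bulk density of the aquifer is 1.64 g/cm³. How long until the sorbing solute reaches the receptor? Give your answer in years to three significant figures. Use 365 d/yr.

508 years

Hydraulic gradient i = (87.73 − 87.14) / 229 = 0.59 / 229 = 0.002576
Specific discharge q = 28.0 × 0.002576 = 0.07214 m/d
Seepage velocity v = q / n = 0.07214 / 0.34 = 0.2122 m/d
Retardation R = 1 + ρ_b·K_d/n = 1 + 1.64×3.5/0.34 = 17.88
Contaminant velocity v_c = v/R = 0.2122/17.88 = 0.01187 m/d
L = 2.20 km = 2200 m
t = L/v_c = 2200/0.01187 = 185400 d
   = 185400/365 = 508 yr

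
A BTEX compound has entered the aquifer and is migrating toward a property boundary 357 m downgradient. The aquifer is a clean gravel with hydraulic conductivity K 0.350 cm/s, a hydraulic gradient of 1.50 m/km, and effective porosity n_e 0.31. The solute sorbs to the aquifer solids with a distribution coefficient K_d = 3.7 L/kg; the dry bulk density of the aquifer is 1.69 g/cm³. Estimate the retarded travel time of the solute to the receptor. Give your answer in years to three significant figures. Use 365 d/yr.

14.2 years

K = 0.350 cm/s × 864 = 302.4 m/d
q = Ki = 302.4 × 0.0015 = 0.4536 m/d
Seepage velocity v = q / n = 0.4536 / 0.31 = 1.463 m/d
Retardation R = 1 + ρ_b·K_d/n = 1 + 1.69×3.7/0.31 = 21.17
Contaminant velocity v_c = v/R = 1.463/21.17 = 0.06911 m/d
t = L/v_c = 357/0.06911 = 5165 d
   = 5165/365 = 14.2 yr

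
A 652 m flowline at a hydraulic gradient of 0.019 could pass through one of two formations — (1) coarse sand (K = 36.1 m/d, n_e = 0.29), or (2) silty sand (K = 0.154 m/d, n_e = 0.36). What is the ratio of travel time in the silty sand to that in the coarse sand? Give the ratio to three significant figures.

Unit 1 (coarse sand): v = 36.1×0.019/0.29 = 2.365 m/d, t = 652/2.365 = 275.7 d
Unit 2 (silty sand): v = 0.154×0.019/0.36 = 0.008128 m/d, t = 652/0.008128 = 80220 d
t(silty sand) / t(coarse sand) = 80220/275.7 = 291

291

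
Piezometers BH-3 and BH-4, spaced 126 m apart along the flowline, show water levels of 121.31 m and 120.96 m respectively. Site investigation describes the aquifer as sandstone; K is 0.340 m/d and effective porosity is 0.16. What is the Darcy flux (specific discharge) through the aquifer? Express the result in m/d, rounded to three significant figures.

Hydraulic gradient i = (121.31 − 120.96) / 126 = 0.35 / 126 = 0.002778
Darcy flux q = K·i = 0.340 × 0.002778 = 9.444e-4 m/d

9.44e-4 m/d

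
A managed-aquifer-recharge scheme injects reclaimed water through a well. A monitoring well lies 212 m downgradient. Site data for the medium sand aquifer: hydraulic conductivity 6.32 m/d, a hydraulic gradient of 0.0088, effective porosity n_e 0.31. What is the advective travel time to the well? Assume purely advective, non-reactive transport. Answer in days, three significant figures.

1180 days

q = Ki = 6.32 × 0.0088 = 0.05562 m/d
Seepage velocity v = q / n = 0.05562 / 0.31 = 0.1794 m/d
t = L / v = 212 / 0.1794 = 1182 d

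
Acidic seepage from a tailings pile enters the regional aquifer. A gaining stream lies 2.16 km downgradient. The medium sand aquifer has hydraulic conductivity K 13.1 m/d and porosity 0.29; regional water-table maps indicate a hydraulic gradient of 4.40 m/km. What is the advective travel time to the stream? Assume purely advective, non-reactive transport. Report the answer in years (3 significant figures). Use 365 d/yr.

Specific discharge q = 13.1 × 0.0044 = 0.05764 m/d
v = Ki/n = 13.1·0.0044/0.29 = 0.1988 m/d
L = 2.16 km = 2160 m
t = L / v = 2160 / 0.1988 = 10870 d
   = 10870 / 365 = 29.8 yr

29.8 years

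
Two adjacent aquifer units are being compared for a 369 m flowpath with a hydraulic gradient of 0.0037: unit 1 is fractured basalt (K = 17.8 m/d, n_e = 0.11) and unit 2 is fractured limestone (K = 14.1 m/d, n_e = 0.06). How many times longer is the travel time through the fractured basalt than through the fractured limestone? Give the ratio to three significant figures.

Unit 1 (fractured basalt): v = 17.8×0.0037/0.11 = 0.5987 m/d, t = 369/0.5987 = 616.3 d
Unit 2 (fractured limestone): v = 14.1×0.0037/0.06 = 0.8695 m/d, t = 369/0.8695 = 424.4 d
t(fractured basalt) / t(fractured limestone) = 616.3/424.4 = 1.45

1.45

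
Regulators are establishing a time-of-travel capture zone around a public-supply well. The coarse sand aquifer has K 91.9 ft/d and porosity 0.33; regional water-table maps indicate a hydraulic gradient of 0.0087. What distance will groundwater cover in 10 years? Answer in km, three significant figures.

K = 91.9 ft/d × 0.3048 = 28.01 m/d
Specific discharge q = 28.01 × 0.0087 = 0.2437 m/d
v = Ki/n = 28.01·0.0087/0.33 = 0.7385 m/d
T = 10 yr × 365 = 3650 d
L = v × T = 0.7385 × 3650 = 2695 m
   = 2.70 km

2.70 km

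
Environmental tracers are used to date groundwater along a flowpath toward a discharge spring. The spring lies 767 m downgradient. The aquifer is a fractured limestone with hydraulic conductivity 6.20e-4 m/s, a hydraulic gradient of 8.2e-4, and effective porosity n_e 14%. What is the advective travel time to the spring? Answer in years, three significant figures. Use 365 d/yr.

6.70 years

K = 6.20e-4 m/s × 86400 s/d = 53.57 m/d
q = Ki = 53.57 × 8.2e-4 = 0.04393 m/d
Average linear velocity = 0.04393 / 0.14 = 0.3138 m/d
t = L / v = 767 / 0.3138 = 2445 d
   = 2445 / 365 = 6.70 yr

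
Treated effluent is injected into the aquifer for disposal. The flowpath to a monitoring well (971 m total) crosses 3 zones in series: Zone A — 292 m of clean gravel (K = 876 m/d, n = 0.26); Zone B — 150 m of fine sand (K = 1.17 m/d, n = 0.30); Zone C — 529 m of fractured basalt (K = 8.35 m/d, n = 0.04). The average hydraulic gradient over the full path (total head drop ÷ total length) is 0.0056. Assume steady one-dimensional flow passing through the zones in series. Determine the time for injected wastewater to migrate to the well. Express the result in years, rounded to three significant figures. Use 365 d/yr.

13.7 years

For zones in series the flux q is common to all zones; the equivalent conductivity is the harmonic (thickness-weighted) mean, K_eq = L_total / Σ(L_j/K_j).
Σ(L/K) = 292/876 + 150/1.17 + 529/8.35 = 0.3333 + 128.2 + 63.35 = 191.9 d
K_eq = L_total / Σ(L/K) = 971 / 191.9 = 5.060 m/d
q = K_eq · i = 5.060 × 0.0056 = 0.02834 m/d (same in every zone)
Zone A: v = q/n = 0.02834/0.26 = 0.1090 m/d → t_A = 292/0.1090 = 2679 d
Zone B: v = q/n = 0.02834/0.30 = 0.09446 m/d → t_B = 150/0.09446 = 1588 d
Zone C: v = q/n = 0.02834/0.04 = 0.7084 m/d → t_C = 529/0.7084 = 746.7 d
Total t = 2679 + 1588 + 746.7 = 5014 d
   = 5014 / 365 = 13.7 yr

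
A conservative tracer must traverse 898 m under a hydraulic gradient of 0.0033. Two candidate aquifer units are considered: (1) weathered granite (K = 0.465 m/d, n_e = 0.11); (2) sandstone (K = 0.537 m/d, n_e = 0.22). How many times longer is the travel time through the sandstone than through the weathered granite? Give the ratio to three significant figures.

Unit 1 (weathered granite): v = 0.465×0.0033/0.11 = 0.01395 m/d, t = 898/0.01395 = 64370 d
Unit 2 (sandstone): v = 0.537×0.0033/0.22 = 0.008055 m/d, t = 898/0.008055 = 111500 d
t(sandstone) / t(weathered granite) = 111500/64370 = 1.73

1.73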